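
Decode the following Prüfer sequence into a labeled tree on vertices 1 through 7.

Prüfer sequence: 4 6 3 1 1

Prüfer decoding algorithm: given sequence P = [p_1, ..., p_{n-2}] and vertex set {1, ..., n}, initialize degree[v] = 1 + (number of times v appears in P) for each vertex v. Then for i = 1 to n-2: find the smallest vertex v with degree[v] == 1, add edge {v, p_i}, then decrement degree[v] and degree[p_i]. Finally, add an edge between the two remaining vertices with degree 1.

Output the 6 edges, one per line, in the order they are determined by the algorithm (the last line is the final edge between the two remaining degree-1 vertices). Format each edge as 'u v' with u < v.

Answer: 2 4
4 6
3 5
1 3
1 6
1 7

Derivation:
Initial degrees: {1:3, 2:1, 3:2, 4:2, 5:1, 6:2, 7:1}
Step 1: smallest deg-1 vertex = 2, p_1 = 4. Add edge {2,4}. Now deg[2]=0, deg[4]=1.
Step 2: smallest deg-1 vertex = 4, p_2 = 6. Add edge {4,6}. Now deg[4]=0, deg[6]=1.
Step 3: smallest deg-1 vertex = 5, p_3 = 3. Add edge {3,5}. Now deg[5]=0, deg[3]=1.
Step 4: smallest deg-1 vertex = 3, p_4 = 1. Add edge {1,3}. Now deg[3]=0, deg[1]=2.
Step 5: smallest deg-1 vertex = 6, p_5 = 1. Add edge {1,6}. Now deg[6]=0, deg[1]=1.
Final: two remaining deg-1 vertices are 1, 7. Add edge {1,7}.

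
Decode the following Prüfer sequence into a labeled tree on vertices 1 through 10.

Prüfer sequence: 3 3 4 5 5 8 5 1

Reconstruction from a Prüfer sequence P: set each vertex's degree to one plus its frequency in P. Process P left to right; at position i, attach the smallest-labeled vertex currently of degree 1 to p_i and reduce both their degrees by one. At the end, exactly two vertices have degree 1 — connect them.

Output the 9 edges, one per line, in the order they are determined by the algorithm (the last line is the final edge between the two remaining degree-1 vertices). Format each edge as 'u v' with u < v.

Answer: 2 3
3 6
3 4
4 5
5 7
8 9
5 8
1 5
1 10

Derivation:
Initial degrees: {1:2, 2:1, 3:3, 4:2, 5:4, 6:1, 7:1, 8:2, 9:1, 10:1}
Step 1: smallest deg-1 vertex = 2, p_1 = 3. Add edge {2,3}. Now deg[2]=0, deg[3]=2.
Step 2: smallest deg-1 vertex = 6, p_2 = 3. Add edge {3,6}. Now deg[6]=0, deg[3]=1.
Step 3: smallest deg-1 vertex = 3, p_3 = 4. Add edge {3,4}. Now deg[3]=0, deg[4]=1.
Step 4: smallest deg-1 vertex = 4, p_4 = 5. Add edge {4,5}. Now deg[4]=0, deg[5]=3.
Step 5: smallest deg-1 vertex = 7, p_5 = 5. Add edge {5,7}. Now deg[7]=0, deg[5]=2.
Step 6: smallest deg-1 vertex = 9, p_6 = 8. Add edge {8,9}. Now deg[9]=0, deg[8]=1.
Step 7: smallest deg-1 vertex = 8, p_7 = 5. Add edge {5,8}. Now deg[8]=0, deg[5]=1.
Step 8: smallest deg-1 vertex = 5, p_8 = 1. Add edge {1,5}. Now deg[5]=0, deg[1]=1.
Final: two remaining deg-1 vertices are 1, 10. Add edge {1,10}.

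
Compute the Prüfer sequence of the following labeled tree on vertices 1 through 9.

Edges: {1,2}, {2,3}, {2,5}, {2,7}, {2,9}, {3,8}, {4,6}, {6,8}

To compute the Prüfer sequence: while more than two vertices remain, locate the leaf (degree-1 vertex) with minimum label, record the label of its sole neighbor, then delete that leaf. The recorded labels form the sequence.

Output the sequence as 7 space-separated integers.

Answer: 2 6 2 8 2 3 2

Derivation:
Step 1: leaves = {1,4,5,7,9}. Remove smallest leaf 1, emit neighbor 2.
Step 2: leaves = {4,5,7,9}. Remove smallest leaf 4, emit neighbor 6.
Step 3: leaves = {5,6,7,9}. Remove smallest leaf 5, emit neighbor 2.
Step 4: leaves = {6,7,9}. Remove smallest leaf 6, emit neighbor 8.
Step 5: leaves = {7,8,9}. Remove smallest leaf 7, emit neighbor 2.
Step 6: leaves = {8,9}. Remove smallest leaf 8, emit neighbor 3.
Step 7: leaves = {3,9}. Remove smallest leaf 3, emit neighbor 2.
Done: 2 vertices remain (2, 9). Sequence = [2 6 2 8 2 3 2]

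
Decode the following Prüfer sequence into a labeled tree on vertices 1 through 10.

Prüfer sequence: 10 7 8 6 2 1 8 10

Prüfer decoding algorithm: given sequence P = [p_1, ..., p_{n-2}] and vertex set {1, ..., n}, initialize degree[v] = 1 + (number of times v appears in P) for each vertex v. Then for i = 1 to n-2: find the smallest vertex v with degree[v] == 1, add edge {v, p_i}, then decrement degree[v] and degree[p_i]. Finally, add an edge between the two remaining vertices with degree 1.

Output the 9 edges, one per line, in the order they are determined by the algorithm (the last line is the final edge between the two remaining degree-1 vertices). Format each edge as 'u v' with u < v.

Answer: 3 10
4 7
5 8
6 7
2 6
1 2
1 8
8 10
9 10

Derivation:
Initial degrees: {1:2, 2:2, 3:1, 4:1, 5:1, 6:2, 7:2, 8:3, 9:1, 10:3}
Step 1: smallest deg-1 vertex = 3, p_1 = 10. Add edge {3,10}. Now deg[3]=0, deg[10]=2.
Step 2: smallest deg-1 vertex = 4, p_2 = 7. Add edge {4,7}. Now deg[4]=0, deg[7]=1.
Step 3: smallest deg-1 vertex = 5, p_3 = 8. Add edge {5,8}. Now deg[5]=0, deg[8]=2.
Step 4: smallest deg-1 vertex = 7, p_4 = 6. Add edge {6,7}. Now deg[7]=0, deg[6]=1.
Step 5: smallest deg-1 vertex = 6, p_5 = 2. Add edge {2,6}. Now deg[6]=0, deg[2]=1.
Step 6: smallest deg-1 vertex = 2, p_6 = 1. Add edge {1,2}. Now deg[2]=0, deg[1]=1.
Step 7: smallest deg-1 vertex = 1, p_7 = 8. Add edge {1,8}. Now deg[1]=0, deg[8]=1.
Step 8: smallest deg-1 vertex = 8, p_8 = 10. Add edge {8,10}. Now deg[8]=0, deg[10]=1.
Final: two remaining deg-1 vertices are 9, 10. Add edge {9,10}.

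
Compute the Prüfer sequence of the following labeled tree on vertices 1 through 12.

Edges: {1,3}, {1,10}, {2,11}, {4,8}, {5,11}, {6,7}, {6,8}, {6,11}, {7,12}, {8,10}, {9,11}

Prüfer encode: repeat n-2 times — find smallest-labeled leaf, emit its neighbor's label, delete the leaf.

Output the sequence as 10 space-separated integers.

Step 1: leaves = {2,3,4,5,9,12}. Remove smallest leaf 2, emit neighbor 11.
Step 2: leaves = {3,4,5,9,12}. Remove smallest leaf 3, emit neighbor 1.
Step 3: leaves = {1,4,5,9,12}. Remove smallest leaf 1, emit neighbor 10.
Step 4: leaves = {4,5,9,10,12}. Remove smallest leaf 4, emit neighbor 8.
Step 5: leaves = {5,9,10,12}. Remove smallest leaf 5, emit neighbor 11.
Step 6: leaves = {9,10,12}. Remove smallest leaf 9, emit neighbor 11.
Step 7: leaves = {10,11,12}. Remove smallest leaf 10, emit neighbor 8.
Step 8: leaves = {8,11,12}. Remove smallest leaf 8, emit neighbor 6.
Step 9: leaves = {11,12}. Remove smallest leaf 11, emit neighbor 6.
Step 10: leaves = {6,12}. Remove smallest leaf 6, emit neighbor 7.
Done: 2 vertices remain (7, 12). Sequence = [11 1 10 8 11 11 8 6 6 7]

Answer: 11 1 10 8 11 11 8 6 6 7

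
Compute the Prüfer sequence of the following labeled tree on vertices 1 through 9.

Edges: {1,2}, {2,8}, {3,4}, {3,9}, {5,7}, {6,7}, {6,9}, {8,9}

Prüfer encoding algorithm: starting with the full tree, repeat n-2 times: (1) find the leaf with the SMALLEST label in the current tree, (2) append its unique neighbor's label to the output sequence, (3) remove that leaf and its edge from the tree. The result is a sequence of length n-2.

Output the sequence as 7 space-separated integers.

Step 1: leaves = {1,4,5}. Remove smallest leaf 1, emit neighbor 2.
Step 2: leaves = {2,4,5}. Remove smallest leaf 2, emit neighbor 8.
Step 3: leaves = {4,5,8}. Remove smallest leaf 4, emit neighbor 3.
Step 4: leaves = {3,5,8}. Remove smallest leaf 3, emit neighbor 9.
Step 5: leaves = {5,8}. Remove smallest leaf 5, emit neighbor 7.
Step 6: leaves = {7,8}. Remove smallest leaf 7, emit neighbor 6.
Step 7: leaves = {6,8}. Remove smallest leaf 6, emit neighbor 9.
Done: 2 vertices remain (8, 9). Sequence = [2 8 3 9 7 6 9]

Answer: 2 8 3 9 7 6 9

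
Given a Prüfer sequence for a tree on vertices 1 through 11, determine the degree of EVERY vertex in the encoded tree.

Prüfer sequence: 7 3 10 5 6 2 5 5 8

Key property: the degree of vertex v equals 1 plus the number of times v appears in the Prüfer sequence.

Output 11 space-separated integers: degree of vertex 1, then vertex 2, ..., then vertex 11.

p_1 = 7: count[7] becomes 1
p_2 = 3: count[3] becomes 1
p_3 = 10: count[10] becomes 1
p_4 = 5: count[5] becomes 1
p_5 = 6: count[6] becomes 1
p_6 = 2: count[2] becomes 1
p_7 = 5: count[5] becomes 2
p_8 = 5: count[5] becomes 3
p_9 = 8: count[8] becomes 1
Degrees (1 + count): deg[1]=1+0=1, deg[2]=1+1=2, deg[3]=1+1=2, deg[4]=1+0=1, deg[5]=1+3=4, deg[6]=1+1=2, deg[7]=1+1=2, deg[8]=1+1=2, deg[9]=1+0=1, deg[10]=1+1=2, deg[11]=1+0=1

Answer: 1 2 2 1 4 2 2 2 1 2 1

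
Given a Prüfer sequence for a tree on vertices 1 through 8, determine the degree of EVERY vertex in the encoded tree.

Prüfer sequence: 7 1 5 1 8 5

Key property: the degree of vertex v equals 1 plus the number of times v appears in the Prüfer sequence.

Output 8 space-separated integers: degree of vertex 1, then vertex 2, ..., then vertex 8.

p_1 = 7: count[7] becomes 1
p_2 = 1: count[1] becomes 1
p_3 = 5: count[5] becomes 1
p_4 = 1: count[1] becomes 2
p_5 = 8: count[8] becomes 1
p_6 = 5: count[5] becomes 2
Degrees (1 + count): deg[1]=1+2=3, deg[2]=1+0=1, deg[3]=1+0=1, deg[4]=1+0=1, deg[5]=1+2=3, deg[6]=1+0=1, deg[7]=1+1=2, deg[8]=1+1=2

Answer: 3 1 1 1 3 1 2 2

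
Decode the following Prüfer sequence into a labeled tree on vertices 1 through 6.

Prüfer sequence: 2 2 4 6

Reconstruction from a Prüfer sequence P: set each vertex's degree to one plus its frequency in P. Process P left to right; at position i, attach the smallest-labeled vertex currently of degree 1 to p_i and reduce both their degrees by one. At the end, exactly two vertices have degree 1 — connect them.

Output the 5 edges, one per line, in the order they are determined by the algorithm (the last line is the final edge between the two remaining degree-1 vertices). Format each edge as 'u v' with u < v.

Answer: 1 2
2 3
2 4
4 6
5 6

Derivation:
Initial degrees: {1:1, 2:3, 3:1, 4:2, 5:1, 6:2}
Step 1: smallest deg-1 vertex = 1, p_1 = 2. Add edge {1,2}. Now deg[1]=0, deg[2]=2.
Step 2: smallest deg-1 vertex = 3, p_2 = 2. Add edge {2,3}. Now deg[3]=0, deg[2]=1.
Step 3: smallest deg-1 vertex = 2, p_3 = 4. Add edge {2,4}. Now deg[2]=0, deg[4]=1.
Step 4: smallest deg-1 vertex = 4, p_4 = 6. Add edge {4,6}. Now deg[4]=0, deg[6]=1.
Final: two remaining deg-1 vertices are 5, 6. Add edge {5,6}.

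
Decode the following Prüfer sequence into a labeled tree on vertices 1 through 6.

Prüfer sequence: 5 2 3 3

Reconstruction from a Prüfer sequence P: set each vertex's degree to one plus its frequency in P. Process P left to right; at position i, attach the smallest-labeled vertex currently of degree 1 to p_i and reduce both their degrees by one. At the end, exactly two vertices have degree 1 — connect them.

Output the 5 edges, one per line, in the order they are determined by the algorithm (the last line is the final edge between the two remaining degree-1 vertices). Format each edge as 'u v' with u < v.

Answer: 1 5
2 4
2 3
3 5
3 6

Derivation:
Initial degrees: {1:1, 2:2, 3:3, 4:1, 5:2, 6:1}
Step 1: smallest deg-1 vertex = 1, p_1 = 5. Add edge {1,5}. Now deg[1]=0, deg[5]=1.
Step 2: smallest deg-1 vertex = 4, p_2 = 2. Add edge {2,4}. Now deg[4]=0, deg[2]=1.
Step 3: smallest deg-1 vertex = 2, p_3 = 3. Add edge {2,3}. Now deg[2]=0, deg[3]=2.
Step 4: smallest deg-1 vertex = 5, p_4 = 3. Add edge {3,5}. Now deg[5]=0, deg[3]=1.
Final: two remaining deg-1 vertices are 3, 6. Add edge {3,6}.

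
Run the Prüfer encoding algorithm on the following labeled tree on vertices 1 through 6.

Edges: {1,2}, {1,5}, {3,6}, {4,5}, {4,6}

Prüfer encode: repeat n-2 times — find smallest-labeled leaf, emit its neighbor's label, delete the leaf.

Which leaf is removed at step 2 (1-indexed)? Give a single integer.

Answer: 1

Derivation:
Step 1: current leaves = {2,3}. Remove leaf 2 (neighbor: 1).
Step 2: current leaves = {1,3}. Remove leaf 1 (neighbor: 5).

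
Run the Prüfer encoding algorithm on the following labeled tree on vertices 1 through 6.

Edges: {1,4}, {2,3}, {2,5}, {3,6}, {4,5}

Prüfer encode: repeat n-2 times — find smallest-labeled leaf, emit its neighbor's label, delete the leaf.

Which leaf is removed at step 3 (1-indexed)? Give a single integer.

Answer: 5

Derivation:
Step 1: current leaves = {1,6}. Remove leaf 1 (neighbor: 4).
Step 2: current leaves = {4,6}. Remove leaf 4 (neighbor: 5).
Step 3: current leaves = {5,6}. Remove leaf 5 (neighbor: 2).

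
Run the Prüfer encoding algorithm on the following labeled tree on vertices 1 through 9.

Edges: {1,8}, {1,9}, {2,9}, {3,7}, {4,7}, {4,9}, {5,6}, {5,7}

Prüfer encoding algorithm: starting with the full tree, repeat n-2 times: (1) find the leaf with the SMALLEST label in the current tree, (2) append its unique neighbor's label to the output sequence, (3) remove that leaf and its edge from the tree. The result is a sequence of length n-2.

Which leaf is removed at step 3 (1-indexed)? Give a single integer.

Step 1: current leaves = {2,3,6,8}. Remove leaf 2 (neighbor: 9).
Step 2: current leaves = {3,6,8}. Remove leaf 3 (neighbor: 7).
Step 3: current leaves = {6,8}. Remove leaf 6 (neighbor: 5).

Answer: 6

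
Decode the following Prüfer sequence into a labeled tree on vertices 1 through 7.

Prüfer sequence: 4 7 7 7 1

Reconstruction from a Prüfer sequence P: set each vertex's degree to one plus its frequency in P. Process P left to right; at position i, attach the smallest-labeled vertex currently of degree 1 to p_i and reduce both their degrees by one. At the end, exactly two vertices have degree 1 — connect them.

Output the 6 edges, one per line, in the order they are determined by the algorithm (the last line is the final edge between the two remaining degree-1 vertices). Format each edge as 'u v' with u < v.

Initial degrees: {1:2, 2:1, 3:1, 4:2, 5:1, 6:1, 7:4}
Step 1: smallest deg-1 vertex = 2, p_1 = 4. Add edge {2,4}. Now deg[2]=0, deg[4]=1.
Step 2: smallest deg-1 vertex = 3, p_2 = 7. Add edge {3,7}. Now deg[3]=0, deg[7]=3.
Step 3: smallest deg-1 vertex = 4, p_3 = 7. Add edge {4,7}. Now deg[4]=0, deg[7]=2.
Step 4: smallest deg-1 vertex = 5, p_4 = 7. Add edge {5,7}. Now deg[5]=0, deg[7]=1.
Step 5: smallest deg-1 vertex = 6, p_5 = 1. Add edge {1,6}. Now deg[6]=0, deg[1]=1.
Final: two remaining deg-1 vertices are 1, 7. Add edge {1,7}.

Answer: 2 4
3 7
4 7
5 7
1 6
1 7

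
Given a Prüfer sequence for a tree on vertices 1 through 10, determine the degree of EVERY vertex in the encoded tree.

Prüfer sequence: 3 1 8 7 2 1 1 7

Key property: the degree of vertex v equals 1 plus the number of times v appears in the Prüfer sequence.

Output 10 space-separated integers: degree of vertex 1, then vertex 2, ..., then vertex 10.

p_1 = 3: count[3] becomes 1
p_2 = 1: count[1] becomes 1
p_3 = 8: count[8] becomes 1
p_4 = 7: count[7] becomes 1
p_5 = 2: count[2] becomes 1
p_6 = 1: count[1] becomes 2
p_7 = 1: count[1] becomes 3
p_8 = 7: count[7] becomes 2
Degrees (1 + count): deg[1]=1+3=4, deg[2]=1+1=2, deg[3]=1+1=2, deg[4]=1+0=1, deg[5]=1+0=1, deg[6]=1+0=1, deg[7]=1+2=3, deg[8]=1+1=2, deg[9]=1+0=1, deg[10]=1+0=1

Answer: 4 2 2 1 1 1 3 2 1 1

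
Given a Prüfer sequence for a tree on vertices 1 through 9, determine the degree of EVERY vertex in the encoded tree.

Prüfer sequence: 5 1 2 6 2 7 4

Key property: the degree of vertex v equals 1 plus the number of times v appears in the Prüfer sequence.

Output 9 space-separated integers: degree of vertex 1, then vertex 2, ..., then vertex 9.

p_1 = 5: count[5] becomes 1
p_2 = 1: count[1] becomes 1
p_3 = 2: count[2] becomes 1
p_4 = 6: count[6] becomes 1
p_5 = 2: count[2] becomes 2
p_6 = 7: count[7] becomes 1
p_7 = 4: count[4] becomes 1
Degrees (1 + count): deg[1]=1+1=2, deg[2]=1+2=3, deg[3]=1+0=1, deg[4]=1+1=2, deg[5]=1+1=2, deg[6]=1+1=2, deg[7]=1+1=2, deg[8]=1+0=1, deg[9]=1+0=1

Answer: 2 3 1 2 2 2 2 1 1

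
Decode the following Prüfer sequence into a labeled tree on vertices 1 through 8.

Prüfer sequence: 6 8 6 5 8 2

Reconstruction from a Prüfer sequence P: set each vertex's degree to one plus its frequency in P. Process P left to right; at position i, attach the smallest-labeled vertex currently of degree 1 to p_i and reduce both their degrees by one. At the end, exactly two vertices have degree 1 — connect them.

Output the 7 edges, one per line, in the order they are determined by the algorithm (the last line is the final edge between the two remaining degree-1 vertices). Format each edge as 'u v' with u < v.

Initial degrees: {1:1, 2:2, 3:1, 4:1, 5:2, 6:3, 7:1, 8:3}
Step 1: smallest deg-1 vertex = 1, p_1 = 6. Add edge {1,6}. Now deg[1]=0, deg[6]=2.
Step 2: smallest deg-1 vertex = 3, p_2 = 8. Add edge {3,8}. Now deg[3]=0, deg[8]=2.
Step 3: smallest deg-1 vertex = 4, p_3 = 6. Add edge {4,6}. Now deg[4]=0, deg[6]=1.
Step 4: smallest deg-1 vertex = 6, p_4 = 5. Add edge {5,6}. Now deg[6]=0, deg[5]=1.
Step 5: smallest deg-1 vertex = 5, p_5 = 8. Add edge {5,8}. Now deg[5]=0, deg[8]=1.
Step 6: smallest deg-1 vertex = 7, p_6 = 2. Add edge {2,7}. Now deg[7]=0, deg[2]=1.
Final: two remaining deg-1 vertices are 2, 8. Add edge {2,8}.

Answer: 1 6
3 8
4 6
5 6
5 8
2 7
2 8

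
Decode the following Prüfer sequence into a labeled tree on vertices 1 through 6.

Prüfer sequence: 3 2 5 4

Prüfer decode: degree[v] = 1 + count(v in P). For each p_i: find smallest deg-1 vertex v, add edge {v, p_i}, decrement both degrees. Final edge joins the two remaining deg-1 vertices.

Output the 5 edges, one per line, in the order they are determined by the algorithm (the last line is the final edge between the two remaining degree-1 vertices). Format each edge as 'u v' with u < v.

Initial degrees: {1:1, 2:2, 3:2, 4:2, 5:2, 6:1}
Step 1: smallest deg-1 vertex = 1, p_1 = 3. Add edge {1,3}. Now deg[1]=0, deg[3]=1.
Step 2: smallest deg-1 vertex = 3, p_2 = 2. Add edge {2,3}. Now deg[3]=0, deg[2]=1.
Step 3: smallest deg-1 vertex = 2, p_3 = 5. Add edge {2,5}. Now deg[2]=0, deg[5]=1.
Step 4: smallest deg-1 vertex = 5, p_4 = 4. Add edge {4,5}. Now deg[5]=0, deg[4]=1.
Final: two remaining deg-1 vertices are 4, 6. Add edge {4,6}.

Answer: 1 3
2 3
2 5
4 5
4 6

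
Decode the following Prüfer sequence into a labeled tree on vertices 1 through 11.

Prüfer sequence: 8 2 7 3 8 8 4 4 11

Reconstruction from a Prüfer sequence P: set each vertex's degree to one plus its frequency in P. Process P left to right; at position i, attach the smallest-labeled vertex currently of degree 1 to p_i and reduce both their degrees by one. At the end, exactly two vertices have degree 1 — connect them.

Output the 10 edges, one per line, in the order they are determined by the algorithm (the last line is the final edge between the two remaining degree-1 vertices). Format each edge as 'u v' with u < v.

Initial degrees: {1:1, 2:2, 3:2, 4:3, 5:1, 6:1, 7:2, 8:4, 9:1, 10:1, 11:2}
Step 1: smallest deg-1 vertex = 1, p_1 = 8. Add edge {1,8}. Now deg[1]=0, deg[8]=3.
Step 2: smallest deg-1 vertex = 5, p_2 = 2. Add edge {2,5}. Now deg[5]=0, deg[2]=1.
Step 3: smallest deg-1 vertex = 2, p_3 = 7. Add edge {2,7}. Now deg[2]=0, deg[7]=1.
Step 4: smallest deg-1 vertex = 6, p_4 = 3. Add edge {3,6}. Now deg[6]=0, deg[3]=1.
Step 5: smallest deg-1 vertex = 3, p_5 = 8. Add edge {3,8}. Now deg[3]=0, deg[8]=2.
Step 6: smallest deg-1 vertex = 7, p_6 = 8. Add edge {7,8}. Now deg[7]=0, deg[8]=1.
Step 7: smallest deg-1 vertex = 8, p_7 = 4. Add edge {4,8}. Now deg[8]=0, deg[4]=2.
Step 8: smallest deg-1 vertex = 9, p_8 = 4. Add edge {4,9}. Now deg[9]=0, deg[4]=1.
Step 9: smallest deg-1 vertex = 4, p_9 = 11. Add edge {4,11}. Now deg[4]=0, deg[11]=1.
Final: two remaining deg-1 vertices are 10, 11. Add edge {10,11}.

Answer: 1 8
2 5
2 7
3 6
3 8
7 8
4 8
4 9
4 11
10 11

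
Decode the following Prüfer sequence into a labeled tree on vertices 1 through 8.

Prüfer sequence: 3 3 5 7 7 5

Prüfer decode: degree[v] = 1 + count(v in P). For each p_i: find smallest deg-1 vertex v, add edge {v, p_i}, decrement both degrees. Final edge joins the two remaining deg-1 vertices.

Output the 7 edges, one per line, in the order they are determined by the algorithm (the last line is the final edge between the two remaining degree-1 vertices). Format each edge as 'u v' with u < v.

Initial degrees: {1:1, 2:1, 3:3, 4:1, 5:3, 6:1, 7:3, 8:1}
Step 1: smallest deg-1 vertex = 1, p_1 = 3. Add edge {1,3}. Now deg[1]=0, deg[3]=2.
Step 2: smallest deg-1 vertex = 2, p_2 = 3. Add edge {2,3}. Now deg[2]=0, deg[3]=1.
Step 3: smallest deg-1 vertex = 3, p_3 = 5. Add edge {3,5}. Now deg[3]=0, deg[5]=2.
Step 4: smallest deg-1 vertex = 4, p_4 = 7. Add edge {4,7}. Now deg[4]=0, deg[7]=2.
Step 5: smallest deg-1 vertex = 6, p_5 = 7. Add edge {6,7}. Now deg[6]=0, deg[7]=1.
Step 6: smallest deg-1 vertex = 7, p_6 = 5. Add edge {5,7}. Now deg[7]=0, deg[5]=1.
Final: two remaining deg-1 vertices are 5, 8. Add edge {5,8}.

Answer: 1 3
2 3
3 5
4 7
6 7
5 7
5 8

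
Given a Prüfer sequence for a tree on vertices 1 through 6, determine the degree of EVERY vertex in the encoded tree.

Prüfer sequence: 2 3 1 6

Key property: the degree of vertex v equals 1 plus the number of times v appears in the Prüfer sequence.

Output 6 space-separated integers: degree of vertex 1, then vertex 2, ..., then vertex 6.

Answer: 2 2 2 1 1 2

Derivation:
p_1 = 2: count[2] becomes 1
p_2 = 3: count[3] becomes 1
p_3 = 1: count[1] becomes 1
p_4 = 6: count[6] becomes 1
Degrees (1 + count): deg[1]=1+1=2, deg[2]=1+1=2, deg[3]=1+1=2, deg[4]=1+0=1, deg[5]=1+0=1, deg[6]=1+1=2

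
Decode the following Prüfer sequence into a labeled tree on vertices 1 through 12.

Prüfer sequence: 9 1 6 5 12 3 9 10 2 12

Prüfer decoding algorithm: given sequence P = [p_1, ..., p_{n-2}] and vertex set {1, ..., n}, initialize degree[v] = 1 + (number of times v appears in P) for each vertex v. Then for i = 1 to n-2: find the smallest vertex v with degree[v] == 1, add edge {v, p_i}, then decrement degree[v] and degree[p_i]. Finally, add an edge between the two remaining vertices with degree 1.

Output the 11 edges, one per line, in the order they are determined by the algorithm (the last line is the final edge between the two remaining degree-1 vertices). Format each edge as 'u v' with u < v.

Initial degrees: {1:2, 2:2, 3:2, 4:1, 5:2, 6:2, 7:1, 8:1, 9:3, 10:2, 11:1, 12:3}
Step 1: smallest deg-1 vertex = 4, p_1 = 9. Add edge {4,9}. Now deg[4]=0, deg[9]=2.
Step 2: smallest deg-1 vertex = 7, p_2 = 1. Add edge {1,7}. Now deg[7]=0, deg[1]=1.
Step 3: smallest deg-1 vertex = 1, p_3 = 6. Add edge {1,6}. Now deg[1]=0, deg[6]=1.
Step 4: smallest deg-1 vertex = 6, p_4 = 5. Add edge {5,6}. Now deg[6]=0, deg[5]=1.
Step 5: smallest deg-1 vertex = 5, p_5 = 12. Add edge {5,12}. Now deg[5]=0, deg[12]=2.
Step 6: smallest deg-1 vertex = 8, p_6 = 3. Add edge {3,8}. Now deg[8]=0, deg[3]=1.
Step 7: smallest deg-1 vertex = 3, p_7 = 9. Add edge {3,9}. Now deg[3]=0, deg[9]=1.
Step 8: smallest deg-1 vertex = 9, p_8 = 10. Add edge {9,10}. Now deg[9]=0, deg[10]=1.
Step 9: smallest deg-1 vertex = 10, p_9 = 2. Add edge {2,10}. Now deg[10]=0, deg[2]=1.
Step 10: smallest deg-1 vertex = 2, p_10 = 12. Add edge {2,12}. Now deg[2]=0, deg[12]=1.
Final: two remaining deg-1 vertices are 11, 12. Add edge {11,12}.

Answer: 4 9
1 7
1 6
5 6
5 12
3 8
3 9
9 10
2 10
2 12
11 12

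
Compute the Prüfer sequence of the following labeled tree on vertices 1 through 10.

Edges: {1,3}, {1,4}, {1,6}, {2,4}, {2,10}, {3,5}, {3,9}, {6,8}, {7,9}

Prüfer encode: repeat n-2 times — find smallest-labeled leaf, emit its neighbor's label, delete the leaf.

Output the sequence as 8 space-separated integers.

Answer: 3 9 6 1 3 1 4 2

Derivation:
Step 1: leaves = {5,7,8,10}. Remove smallest leaf 5, emit neighbor 3.
Step 2: leaves = {7,8,10}. Remove smallest leaf 7, emit neighbor 9.
Step 3: leaves = {8,9,10}. Remove smallest leaf 8, emit neighbor 6.
Step 4: leaves = {6,9,10}. Remove smallest leaf 6, emit neighbor 1.
Step 5: leaves = {9,10}. Remove smallest leaf 9, emit neighbor 3.
Step 6: leaves = {3,10}. Remove smallest leaf 3, emit neighbor 1.
Step 7: leaves = {1,10}. Remove smallest leaf 1, emit neighbor 4.
Step 8: leaves = {4,10}. Remove smallest leaf 4, emit neighbor 2.
Done: 2 vertices remain (2, 10). Sequence = [3 9 6 1 3 1 4 2]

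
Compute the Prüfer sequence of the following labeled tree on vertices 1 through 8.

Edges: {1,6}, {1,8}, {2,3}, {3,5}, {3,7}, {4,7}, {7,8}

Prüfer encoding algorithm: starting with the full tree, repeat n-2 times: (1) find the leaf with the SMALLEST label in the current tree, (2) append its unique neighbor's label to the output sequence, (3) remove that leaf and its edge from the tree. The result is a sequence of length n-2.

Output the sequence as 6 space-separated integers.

Step 1: leaves = {2,4,5,6}. Remove smallest leaf 2, emit neighbor 3.
Step 2: leaves = {4,5,6}. Remove smallest leaf 4, emit neighbor 7.
Step 3: leaves = {5,6}. Remove smallest leaf 5, emit neighbor 3.
Step 4: leaves = {3,6}. Remove smallest leaf 3, emit neighbor 7.
Step 5: leaves = {6,7}. Remove smallest leaf 6, emit neighbor 1.
Step 6: leaves = {1,7}. Remove smallest leaf 1, emit neighbor 8.
Done: 2 vertices remain (7, 8). Sequence = [3 7 3 7 1 8]

Answer: 3 7 3 7 1 8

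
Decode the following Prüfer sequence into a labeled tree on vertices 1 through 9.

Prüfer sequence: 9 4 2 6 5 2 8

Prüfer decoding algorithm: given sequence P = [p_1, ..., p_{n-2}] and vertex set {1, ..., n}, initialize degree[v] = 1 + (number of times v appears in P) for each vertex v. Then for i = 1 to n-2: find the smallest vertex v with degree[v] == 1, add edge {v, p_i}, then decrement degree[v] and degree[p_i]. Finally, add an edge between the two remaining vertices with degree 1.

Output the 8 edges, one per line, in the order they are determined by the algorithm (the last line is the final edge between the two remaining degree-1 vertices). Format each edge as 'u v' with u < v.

Answer: 1 9
3 4
2 4
6 7
5 6
2 5
2 8
8 9

Derivation:
Initial degrees: {1:1, 2:3, 3:1, 4:2, 5:2, 6:2, 7:1, 8:2, 9:2}
Step 1: smallest deg-1 vertex = 1, p_1 = 9. Add edge {1,9}. Now deg[1]=0, deg[9]=1.
Step 2: smallest deg-1 vertex = 3, p_2 = 4. Add edge {3,4}. Now deg[3]=0, deg[4]=1.
Step 3: smallest deg-1 vertex = 4, p_3 = 2. Add edge {2,4}. Now deg[4]=0, deg[2]=2.
Step 4: smallest deg-1 vertex = 7, p_4 = 6. Add edge {6,7}. Now deg[7]=0, deg[6]=1.
Step 5: smallest deg-1 vertex = 6, p_5 = 5. Add edge {5,6}. Now deg[6]=0, deg[5]=1.
Step 6: smallest deg-1 vertex = 5, p_6 = 2. Add edge {2,5}. Now deg[5]=0, deg[2]=1.
Step 7: smallest deg-1 vertex = 2, p_7 = 8. Add edge {2,8}. Now deg[2]=0, deg[8]=1.
Final: two remaining deg-1 vertices are 8, 9. Add edge {8,9}.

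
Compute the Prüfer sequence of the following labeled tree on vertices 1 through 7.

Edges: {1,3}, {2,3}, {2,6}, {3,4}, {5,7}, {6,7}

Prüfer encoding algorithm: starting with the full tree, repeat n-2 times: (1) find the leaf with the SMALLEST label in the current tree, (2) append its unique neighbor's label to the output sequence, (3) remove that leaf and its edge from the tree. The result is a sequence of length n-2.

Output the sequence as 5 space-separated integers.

Step 1: leaves = {1,4,5}. Remove smallest leaf 1, emit neighbor 3.
Step 2: leaves = {4,5}. Remove smallest leaf 4, emit neighbor 3.
Step 3: leaves = {3,5}. Remove smallest leaf 3, emit neighbor 2.
Step 4: leaves = {2,5}. Remove smallest leaf 2, emit neighbor 6.
Step 5: leaves = {5,6}. Remove smallest leaf 5, emit neighbor 7.
Done: 2 vertices remain (6, 7). Sequence = [3 3 2 6 7]

Answer: 3 3 2 6 7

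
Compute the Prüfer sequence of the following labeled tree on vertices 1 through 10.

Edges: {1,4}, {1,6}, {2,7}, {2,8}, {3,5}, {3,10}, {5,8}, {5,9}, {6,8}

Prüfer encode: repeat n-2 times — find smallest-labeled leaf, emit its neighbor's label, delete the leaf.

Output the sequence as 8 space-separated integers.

Answer: 1 6 8 2 8 5 5 3

Derivation:
Step 1: leaves = {4,7,9,10}. Remove smallest leaf 4, emit neighbor 1.
Step 2: leaves = {1,7,9,10}. Remove smallest leaf 1, emit neighbor 6.
Step 3: leaves = {6,7,9,10}. Remove smallest leaf 6, emit neighbor 8.
Step 4: leaves = {7,9,10}. Remove smallest leaf 7, emit neighbor 2.
Step 5: leaves = {2,9,10}. Remove smallest leaf 2, emit neighbor 8.
Step 6: leaves = {8,9,10}. Remove smallest leaf 8, emit neighbor 5.
Step 7: leaves = {9,10}. Remove smallest leaf 9, emit neighbor 5.
Step 8: leaves = {5,10}. Remove smallest leaf 5, emit neighbor 3.
Done: 2 vertices remain (3, 10). Sequence = [1 6 8 2 8 5 5 3]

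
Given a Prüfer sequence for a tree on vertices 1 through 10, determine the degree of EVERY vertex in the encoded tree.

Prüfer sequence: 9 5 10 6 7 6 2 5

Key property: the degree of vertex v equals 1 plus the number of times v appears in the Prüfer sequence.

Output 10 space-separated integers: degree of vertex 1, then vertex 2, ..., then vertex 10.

p_1 = 9: count[9] becomes 1
p_2 = 5: count[5] becomes 1
p_3 = 10: count[10] becomes 1
p_4 = 6: count[6] becomes 1
p_5 = 7: count[7] becomes 1
p_6 = 6: count[6] becomes 2
p_7 = 2: count[2] becomes 1
p_8 = 5: count[5] becomes 2
Degrees (1 + count): deg[1]=1+0=1, deg[2]=1+1=2, deg[3]=1+0=1, deg[4]=1+0=1, deg[5]=1+2=3, deg[6]=1+2=3, deg[7]=1+1=2, deg[8]=1+0=1, deg[9]=1+1=2, deg[10]=1+1=2

Answer: 1 2 1 1 3 3 2 1 2 2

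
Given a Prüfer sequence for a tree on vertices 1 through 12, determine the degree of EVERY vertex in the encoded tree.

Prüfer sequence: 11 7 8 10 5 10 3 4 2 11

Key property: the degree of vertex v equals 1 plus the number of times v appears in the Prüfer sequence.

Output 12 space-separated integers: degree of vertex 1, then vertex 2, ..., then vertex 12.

Answer: 1 2 2 2 2 1 2 2 1 3 3 1

Derivation:
p_1 = 11: count[11] becomes 1
p_2 = 7: count[7] becomes 1
p_3 = 8: count[8] becomes 1
p_4 = 10: count[10] becomes 1
p_5 = 5: count[5] becomes 1
p_6 = 10: count[10] becomes 2
p_7 = 3: count[3] becomes 1
p_8 = 4: count[4] becomes 1
p_9 = 2: count[2] becomes 1
p_10 = 11: count[11] becomes 2
Degrees (1 + count): deg[1]=1+0=1, deg[2]=1+1=2, deg[3]=1+1=2, deg[4]=1+1=2, deg[5]=1+1=2, deg[6]=1+0=1, deg[7]=1+1=2, deg[8]=1+1=2, deg[9]=1+0=1, deg[10]=1+2=3, deg[11]=1+2=3, deg[12]=1+0=1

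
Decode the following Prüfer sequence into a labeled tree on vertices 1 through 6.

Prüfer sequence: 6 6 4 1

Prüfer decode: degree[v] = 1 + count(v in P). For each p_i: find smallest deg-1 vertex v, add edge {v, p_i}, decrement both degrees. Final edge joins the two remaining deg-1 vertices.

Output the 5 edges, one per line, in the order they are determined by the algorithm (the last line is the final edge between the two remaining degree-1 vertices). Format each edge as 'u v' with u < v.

Answer: 2 6
3 6
4 5
1 4
1 6

Derivation:
Initial degrees: {1:2, 2:1, 3:1, 4:2, 5:1, 6:3}
Step 1: smallest deg-1 vertex = 2, p_1 = 6. Add edge {2,6}. Now deg[2]=0, deg[6]=2.
Step 2: smallest deg-1 vertex = 3, p_2 = 6. Add edge {3,6}. Now deg[3]=0, deg[6]=1.
Step 3: smallest deg-1 vertex = 5, p_3 = 4. Add edge {4,5}. Now deg[5]=0, deg[4]=1.
Step 4: smallest deg-1 vertex = 4, p_4 = 1. Add edge {1,4}. Now deg[4]=0, deg[1]=1.
Final: two remaining deg-1 vertices are 1, 6. Add edge {1,6}.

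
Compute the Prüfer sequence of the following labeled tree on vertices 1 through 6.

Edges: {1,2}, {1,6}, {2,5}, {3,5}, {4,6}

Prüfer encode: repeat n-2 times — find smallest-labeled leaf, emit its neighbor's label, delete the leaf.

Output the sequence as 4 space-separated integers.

Answer: 5 6 2 1

Derivation:
Step 1: leaves = {3,4}. Remove smallest leaf 3, emit neighbor 5.
Step 2: leaves = {4,5}. Remove smallest leaf 4, emit neighbor 6.
Step 3: leaves = {5,6}. Remove smallest leaf 5, emit neighbor 2.
Step 4: leaves = {2,6}. Remove smallest leaf 2, emit neighbor 1.
Done: 2 vertices remain (1, 6). Sequence = [5 6 2 1]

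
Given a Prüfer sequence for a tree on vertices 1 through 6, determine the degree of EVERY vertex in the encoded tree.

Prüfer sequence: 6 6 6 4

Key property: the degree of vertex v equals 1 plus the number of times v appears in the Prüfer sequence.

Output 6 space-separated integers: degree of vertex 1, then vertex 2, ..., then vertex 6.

p_1 = 6: count[6] becomes 1
p_2 = 6: count[6] becomes 2
p_3 = 6: count[6] becomes 3
p_4 = 4: count[4] becomes 1
Degrees (1 + count): deg[1]=1+0=1, deg[2]=1+0=1, deg[3]=1+0=1, deg[4]=1+1=2, deg[5]=1+0=1, deg[6]=1+3=4

Answer: 1 1 1 2 1 4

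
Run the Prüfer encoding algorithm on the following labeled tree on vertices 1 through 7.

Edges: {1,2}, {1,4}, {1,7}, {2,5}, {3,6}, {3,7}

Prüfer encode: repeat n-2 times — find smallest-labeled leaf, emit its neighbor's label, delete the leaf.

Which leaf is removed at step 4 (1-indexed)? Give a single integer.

Answer: 1

Derivation:
Step 1: current leaves = {4,5,6}. Remove leaf 4 (neighbor: 1).
Step 2: current leaves = {5,6}. Remove leaf 5 (neighbor: 2).
Step 3: current leaves = {2,6}. Remove leaf 2 (neighbor: 1).
Step 4: current leaves = {1,6}. Remove leaf 1 (neighbor: 7).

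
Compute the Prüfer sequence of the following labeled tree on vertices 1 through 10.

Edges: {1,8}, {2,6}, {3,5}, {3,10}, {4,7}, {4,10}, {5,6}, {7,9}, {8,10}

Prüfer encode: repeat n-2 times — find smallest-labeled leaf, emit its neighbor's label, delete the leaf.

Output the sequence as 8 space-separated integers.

Step 1: leaves = {1,2,9}. Remove smallest leaf 1, emit neighbor 8.
Step 2: leaves = {2,8,9}. Remove smallest leaf 2, emit neighbor 6.
Step 3: leaves = {6,8,9}. Remove smallest leaf 6, emit neighbor 5.
Step 4: leaves = {5,8,9}. Remove smallest leaf 5, emit neighbor 3.
Step 5: leaves = {3,8,9}. Remove smallest leaf 3, emit neighbor 10.
Step 6: leaves = {8,9}. Remove smallest leaf 8, emit neighbor 10.
Step 7: leaves = {9,10}. Remove smallest leaf 9, emit neighbor 7.
Step 8: leaves = {7,10}. Remove smallest leaf 7, emit neighbor 4.
Done: 2 vertices remain (4, 10). Sequence = [8 6 5 3 10 10 7 4]

Answer: 8 6 5 3 10 10 7 4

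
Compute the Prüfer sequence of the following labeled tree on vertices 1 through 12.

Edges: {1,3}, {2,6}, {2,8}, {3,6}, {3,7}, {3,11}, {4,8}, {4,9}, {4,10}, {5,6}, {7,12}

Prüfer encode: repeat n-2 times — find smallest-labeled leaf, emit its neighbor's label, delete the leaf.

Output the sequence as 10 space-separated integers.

Answer: 3 6 4 4 8 2 6 3 3 7

Derivation:
Step 1: leaves = {1,5,9,10,11,12}. Remove smallest leaf 1, emit neighbor 3.
Step 2: leaves = {5,9,10,11,12}. Remove smallest leaf 5, emit neighbor 6.
Step 3: leaves = {9,10,11,12}. Remove smallest leaf 9, emit neighbor 4.
Step 4: leaves = {10,11,12}. Remove smallest leaf 10, emit neighbor 4.
Step 5: leaves = {4,11,12}. Remove smallest leaf 4, emit neighbor 8.
Step 6: leaves = {8,11,12}. Remove smallest leaf 8, emit neighbor 2.
Step 7: leaves = {2,11,12}. Remove smallest leaf 2, emit neighbor 6.
Step 8: leaves = {6,11,12}. Remove smallest leaf 6, emit neighbor 3.
Step 9: leaves = {11,12}. Remove smallest leaf 11, emit neighbor 3.
Step 10: leaves = {3,12}. Remove smallest leaf 3, emit neighbor 7.
Done: 2 vertices remain (7, 12). Sequence = [3 6 4 4 8 2 6 3 3 7]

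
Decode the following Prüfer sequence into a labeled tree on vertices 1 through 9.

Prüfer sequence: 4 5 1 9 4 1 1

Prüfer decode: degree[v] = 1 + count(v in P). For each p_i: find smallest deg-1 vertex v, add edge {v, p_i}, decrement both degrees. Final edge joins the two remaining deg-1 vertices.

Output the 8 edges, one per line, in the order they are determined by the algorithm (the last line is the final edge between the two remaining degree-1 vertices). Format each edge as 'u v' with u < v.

Initial degrees: {1:4, 2:1, 3:1, 4:3, 5:2, 6:1, 7:1, 8:1, 9:2}
Step 1: smallest deg-1 vertex = 2, p_1 = 4. Add edge {2,4}. Now deg[2]=0, deg[4]=2.
Step 2: smallest deg-1 vertex = 3, p_2 = 5. Add edge {3,5}. Now deg[3]=0, deg[5]=1.
Step 3: smallest deg-1 vertex = 5, p_3 = 1. Add edge {1,5}. Now deg[5]=0, deg[1]=3.
Step 4: smallest deg-1 vertex = 6, p_4 = 9. Add edge {6,9}. Now deg[6]=0, deg[9]=1.
Step 5: smallest deg-1 vertex = 7, p_5 = 4. Add edge {4,7}. Now deg[7]=0, deg[4]=1.
Step 6: smallest deg-1 vertex = 4, p_6 = 1. Add edge {1,4}. Now deg[4]=0, deg[1]=2.
Step 7: smallest deg-1 vertex = 8, p_7 = 1. Add edge {1,8}. Now deg[8]=0, deg[1]=1.
Final: two remaining deg-1 vertices are 1, 9. Add edge {1,9}.

Answer: 2 4
3 5
1 5
6 9
4 7
1 4
1 8
1 9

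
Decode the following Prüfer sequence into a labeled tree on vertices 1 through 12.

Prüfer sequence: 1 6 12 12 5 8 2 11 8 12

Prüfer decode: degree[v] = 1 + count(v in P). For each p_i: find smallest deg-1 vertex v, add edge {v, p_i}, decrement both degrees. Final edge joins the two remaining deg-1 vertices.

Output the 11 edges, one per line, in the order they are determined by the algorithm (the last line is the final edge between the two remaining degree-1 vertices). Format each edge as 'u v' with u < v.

Initial degrees: {1:2, 2:2, 3:1, 4:1, 5:2, 6:2, 7:1, 8:3, 9:1, 10:1, 11:2, 12:4}
Step 1: smallest deg-1 vertex = 3, p_1 = 1. Add edge {1,3}. Now deg[3]=0, deg[1]=1.
Step 2: smallest deg-1 vertex = 1, p_2 = 6. Add edge {1,6}. Now deg[1]=0, deg[6]=1.
Step 3: smallest deg-1 vertex = 4, p_3 = 12. Add edge {4,12}. Now deg[4]=0, deg[12]=3.
Step 4: smallest deg-1 vertex = 6, p_4 = 12. Add edge {6,12}. Now deg[6]=0, deg[12]=2.
Step 5: smallest deg-1 vertex = 7, p_5 = 5. Add edge {5,7}. Now deg[7]=0, deg[5]=1.
Step 6: smallest deg-1 vertex = 5, p_6 = 8. Add edge {5,8}. Now deg[5]=0, deg[8]=2.
Step 7: smallest deg-1 vertex = 9, p_7 = 2. Add edge {2,9}. Now deg[9]=0, deg[2]=1.
Step 8: smallest deg-1 vertex = 2, p_8 = 11. Add edge {2,11}. Now deg[2]=0, deg[11]=1.
Step 9: smallest deg-1 vertex = 10, p_9 = 8. Add edge {8,10}. Now deg[10]=0, deg[8]=1.
Step 10: smallest deg-1 vertex = 8, p_10 = 12. Add edge {8,12}. Now deg[8]=0, deg[12]=1.
Final: two remaining deg-1 vertices are 11, 12. Add edge {11,12}.

Answer: 1 3
1 6
4 12
6 12
5 7
5 8
2 9
2 11
8 10
8 12
11 12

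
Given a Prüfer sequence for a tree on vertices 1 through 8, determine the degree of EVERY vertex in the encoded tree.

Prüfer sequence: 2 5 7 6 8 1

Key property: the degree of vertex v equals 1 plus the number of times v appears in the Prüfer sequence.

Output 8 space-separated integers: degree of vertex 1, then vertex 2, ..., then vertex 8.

p_1 = 2: count[2] becomes 1
p_2 = 5: count[5] becomes 1
p_3 = 7: count[7] becomes 1
p_4 = 6: count[6] becomes 1
p_5 = 8: count[8] becomes 1
p_6 = 1: count[1] becomes 1
Degrees (1 + count): deg[1]=1+1=2, deg[2]=1+1=2, deg[3]=1+0=1, deg[4]=1+0=1, deg[5]=1+1=2, deg[6]=1+1=2, deg[7]=1+1=2, deg[8]=1+1=2

Answer: 2 2 1 1 2 2 2 2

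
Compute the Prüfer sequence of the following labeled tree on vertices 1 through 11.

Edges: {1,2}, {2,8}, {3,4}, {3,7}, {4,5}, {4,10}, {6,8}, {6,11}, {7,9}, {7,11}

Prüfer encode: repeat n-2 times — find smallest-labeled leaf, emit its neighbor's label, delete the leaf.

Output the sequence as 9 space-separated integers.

Answer: 2 8 4 6 11 7 4 3 7

Derivation:
Step 1: leaves = {1,5,9,10}. Remove smallest leaf 1, emit neighbor 2.
Step 2: leaves = {2,5,9,10}. Remove smallest leaf 2, emit neighbor 8.
Step 3: leaves = {5,8,9,10}. Remove smallest leaf 5, emit neighbor 4.
Step 4: leaves = {8,9,10}. Remove smallest leaf 8, emit neighbor 6.
Step 5: leaves = {6,9,10}. Remove smallest leaf 6, emit neighbor 11.
Step 6: leaves = {9,10,11}. Remove smallest leaf 9, emit neighbor 7.
Step 7: leaves = {10,11}. Remove smallest leaf 10, emit neighbor 4.
Step 8: leaves = {4,11}. Remove smallest leaf 4, emit neighbor 3.
Step 9: leaves = {3,11}. Remove smallest leaf 3, emit neighbor 7.
Done: 2 vertices remain (7, 11). Sequence = [2 8 4 6 11 7 4 3 7]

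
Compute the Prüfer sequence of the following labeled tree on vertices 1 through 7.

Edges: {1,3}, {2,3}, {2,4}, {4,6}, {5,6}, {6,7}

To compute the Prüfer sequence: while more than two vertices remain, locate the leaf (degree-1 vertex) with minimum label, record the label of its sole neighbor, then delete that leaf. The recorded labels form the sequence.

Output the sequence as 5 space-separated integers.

Answer: 3 2 4 6 6

Derivation:
Step 1: leaves = {1,5,7}. Remove smallest leaf 1, emit neighbor 3.
Step 2: leaves = {3,5,7}. Remove smallest leaf 3, emit neighbor 2.
Step 3: leaves = {2,5,7}. Remove smallest leaf 2, emit neighbor 4.
Step 4: leaves = {4,5,7}. Remove smallest leaf 4, emit neighbor 6.
Step 5: leaves = {5,7}. Remove smallest leaf 5, emit neighbor 6.
Done: 2 vertices remain (6, 7). Sequence = [3 2 4 6 6]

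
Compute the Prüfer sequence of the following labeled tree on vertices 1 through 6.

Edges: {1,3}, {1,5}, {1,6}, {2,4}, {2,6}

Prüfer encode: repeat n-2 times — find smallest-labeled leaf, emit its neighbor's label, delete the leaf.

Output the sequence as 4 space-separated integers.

Answer: 1 2 6 1

Derivation:
Step 1: leaves = {3,4,5}. Remove smallest leaf 3, emit neighbor 1.
Step 2: leaves = {4,5}. Remove smallest leaf 4, emit neighbor 2.
Step 3: leaves = {2,5}. Remove smallest leaf 2, emit neighbor 6.
Step 4: leaves = {5,6}. Remove smallest leaf 5, emit neighbor 1.
Done: 2 vertices remain (1, 6). Sequence = [1 2 6 1]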